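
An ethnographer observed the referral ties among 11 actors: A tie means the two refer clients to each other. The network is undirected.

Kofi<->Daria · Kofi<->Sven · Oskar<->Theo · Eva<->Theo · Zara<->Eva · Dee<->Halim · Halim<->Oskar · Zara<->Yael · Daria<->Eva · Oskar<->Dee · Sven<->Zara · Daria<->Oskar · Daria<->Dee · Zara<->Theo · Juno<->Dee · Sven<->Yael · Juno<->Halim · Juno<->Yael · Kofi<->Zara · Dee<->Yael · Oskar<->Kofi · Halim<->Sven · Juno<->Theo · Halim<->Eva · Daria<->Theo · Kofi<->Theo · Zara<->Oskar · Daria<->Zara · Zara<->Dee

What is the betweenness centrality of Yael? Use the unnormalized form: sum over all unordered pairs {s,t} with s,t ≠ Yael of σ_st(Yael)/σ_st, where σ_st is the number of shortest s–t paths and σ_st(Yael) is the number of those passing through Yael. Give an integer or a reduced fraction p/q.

Pairs whose geodesics pass through Yael — Sven–Juno: 1/2; Sven–Dee: 1/3; Zara–Juno: 1/3.
All other pairs contribute 0.
Summing the contributions gives betweenness(Yael) = 7/6.

7/6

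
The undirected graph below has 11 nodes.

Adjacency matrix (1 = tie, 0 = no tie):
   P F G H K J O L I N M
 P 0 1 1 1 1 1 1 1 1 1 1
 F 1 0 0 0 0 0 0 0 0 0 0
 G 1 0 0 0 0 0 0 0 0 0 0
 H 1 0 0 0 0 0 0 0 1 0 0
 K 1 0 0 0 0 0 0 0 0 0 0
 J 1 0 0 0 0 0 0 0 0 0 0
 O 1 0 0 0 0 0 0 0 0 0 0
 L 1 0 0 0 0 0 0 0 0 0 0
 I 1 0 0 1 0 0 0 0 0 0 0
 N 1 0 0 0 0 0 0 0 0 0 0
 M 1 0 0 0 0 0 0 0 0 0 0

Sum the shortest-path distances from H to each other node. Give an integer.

18

Distances from H: F:2, G:2, I:1, J:2, K:2, L:2, M:2, N:2, O:2, P:1.
Sum = 2 + 2 + 1 + 2 + 2 + 2 + 2 + 2 + 2 + 1 = 18.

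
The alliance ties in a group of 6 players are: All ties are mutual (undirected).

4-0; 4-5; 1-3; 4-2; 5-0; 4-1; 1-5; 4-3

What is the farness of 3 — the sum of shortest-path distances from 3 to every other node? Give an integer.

8

Distances from 3: 0:2, 1:1, 2:2, 4:1, 5:2.
Sum = 2 + 1 + 2 + 1 + 2 = 8.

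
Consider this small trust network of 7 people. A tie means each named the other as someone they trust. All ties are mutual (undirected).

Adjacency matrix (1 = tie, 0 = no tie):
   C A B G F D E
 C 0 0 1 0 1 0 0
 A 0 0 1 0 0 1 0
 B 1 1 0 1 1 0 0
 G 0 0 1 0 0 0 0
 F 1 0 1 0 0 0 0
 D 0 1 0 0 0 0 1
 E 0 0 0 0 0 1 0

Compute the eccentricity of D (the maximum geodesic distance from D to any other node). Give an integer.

3

Distances from D: A:1, B:2, C:3, E:1, F:3, G:3.
The largest is 3 (to C, G, and F), so the eccentricity of D is 3.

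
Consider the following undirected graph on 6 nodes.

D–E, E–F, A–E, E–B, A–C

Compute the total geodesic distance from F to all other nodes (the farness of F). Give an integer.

Distances from F: A:2, B:2, C:3, D:2, E:1.
Sum = 2 + 2 + 3 + 2 + 1 = 10.

10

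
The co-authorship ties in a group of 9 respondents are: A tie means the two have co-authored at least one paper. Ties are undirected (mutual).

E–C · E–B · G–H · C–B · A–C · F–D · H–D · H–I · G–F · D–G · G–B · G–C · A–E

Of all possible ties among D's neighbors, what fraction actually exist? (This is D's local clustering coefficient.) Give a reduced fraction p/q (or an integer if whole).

D's neighbors: F, G, and H (k = 3).
Possible neighbor pairs: C(3,2) = 3. Edges among them: F–G, G–H → e = 2.
Clustering(D) = 2/3.

2/3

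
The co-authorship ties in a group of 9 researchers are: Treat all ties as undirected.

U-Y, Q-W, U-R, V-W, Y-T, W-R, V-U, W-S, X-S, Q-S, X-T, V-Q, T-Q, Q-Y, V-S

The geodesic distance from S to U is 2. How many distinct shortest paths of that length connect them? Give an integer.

1

The shortest distance is 2, and the only length-2 path is S–V–U. So there is exactly 1 shortest path.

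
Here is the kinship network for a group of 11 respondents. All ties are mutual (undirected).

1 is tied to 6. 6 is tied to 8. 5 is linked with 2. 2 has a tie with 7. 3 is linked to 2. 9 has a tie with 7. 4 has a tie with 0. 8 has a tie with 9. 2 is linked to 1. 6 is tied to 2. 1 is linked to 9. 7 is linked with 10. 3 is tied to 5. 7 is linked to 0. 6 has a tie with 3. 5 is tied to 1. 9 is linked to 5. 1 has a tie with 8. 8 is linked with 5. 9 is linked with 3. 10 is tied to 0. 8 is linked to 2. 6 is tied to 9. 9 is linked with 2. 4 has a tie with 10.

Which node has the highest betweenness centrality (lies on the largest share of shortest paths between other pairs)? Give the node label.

Unnormalized betweenness of each node: 0:4, 1:1/5, 2:107/10, 3:1/5, 4:0, 5:1/2, 6:1/2, 7:21, 8:1/5, 9:107/10, 10:4.
7 has the largest value, 21, making it the main broker — the node through which the most shortest paths run.

7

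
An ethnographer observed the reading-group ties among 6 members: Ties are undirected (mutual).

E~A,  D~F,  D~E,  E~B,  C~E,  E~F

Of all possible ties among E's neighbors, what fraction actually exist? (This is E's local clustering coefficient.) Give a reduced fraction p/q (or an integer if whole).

1/10

E's neighbors: A, B, C, D, and F (k = 5).
Possible neighbor pairs: C(5,2) = 10. Edges among them: D–F → e = 1.
Clustering(E) = 1/10.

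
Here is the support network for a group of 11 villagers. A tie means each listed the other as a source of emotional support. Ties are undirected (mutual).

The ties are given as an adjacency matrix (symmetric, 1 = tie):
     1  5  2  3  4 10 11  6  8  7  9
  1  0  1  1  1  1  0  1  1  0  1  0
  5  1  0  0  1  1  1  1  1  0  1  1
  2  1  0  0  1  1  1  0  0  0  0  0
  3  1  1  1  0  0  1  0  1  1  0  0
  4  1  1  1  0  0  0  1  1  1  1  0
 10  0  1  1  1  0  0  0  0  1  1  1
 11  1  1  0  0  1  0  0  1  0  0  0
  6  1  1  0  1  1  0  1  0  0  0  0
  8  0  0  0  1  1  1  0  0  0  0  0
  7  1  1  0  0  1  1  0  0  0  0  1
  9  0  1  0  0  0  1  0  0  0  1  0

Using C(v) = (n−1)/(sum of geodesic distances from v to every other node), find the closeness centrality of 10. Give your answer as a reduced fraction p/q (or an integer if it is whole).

5/7

Distances from 10: 1:2, 2:1, 3:1, 4:2, 5:1, 6:2, 7:1, 8:1, 9:1, 11:2. Sum = 14.
n = 11, so closeness = 10/14 = 5/7.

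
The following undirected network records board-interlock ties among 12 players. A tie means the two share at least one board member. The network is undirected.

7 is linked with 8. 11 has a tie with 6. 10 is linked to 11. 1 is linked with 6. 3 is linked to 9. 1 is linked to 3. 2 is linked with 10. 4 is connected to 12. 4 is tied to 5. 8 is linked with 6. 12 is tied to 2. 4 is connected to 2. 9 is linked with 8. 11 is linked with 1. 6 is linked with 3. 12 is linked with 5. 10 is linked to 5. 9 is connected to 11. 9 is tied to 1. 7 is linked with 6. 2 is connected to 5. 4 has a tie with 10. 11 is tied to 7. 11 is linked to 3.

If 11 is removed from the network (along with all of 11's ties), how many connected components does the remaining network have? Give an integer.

Without 11, the remaining ties split the others into: {1, 3, 6, 7, 8, 9}; {2, 4, 5, 10, 12}.
That's 2 separate components.

2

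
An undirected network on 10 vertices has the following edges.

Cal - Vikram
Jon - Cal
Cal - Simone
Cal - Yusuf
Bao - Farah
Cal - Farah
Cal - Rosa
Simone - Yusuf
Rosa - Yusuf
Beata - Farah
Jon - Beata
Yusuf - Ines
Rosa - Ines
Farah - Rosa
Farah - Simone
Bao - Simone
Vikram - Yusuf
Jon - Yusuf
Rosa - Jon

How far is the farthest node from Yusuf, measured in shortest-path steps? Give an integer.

Distances from Yusuf: Bao:2, Beata:2, Cal:1, Farah:2, Ines:1, Jon:1, Rosa:1, Simone:1, Vikram:1.
The largest is 2 (to Farah, Bao, and Beata), so the eccentricity of Yusuf is 2.

2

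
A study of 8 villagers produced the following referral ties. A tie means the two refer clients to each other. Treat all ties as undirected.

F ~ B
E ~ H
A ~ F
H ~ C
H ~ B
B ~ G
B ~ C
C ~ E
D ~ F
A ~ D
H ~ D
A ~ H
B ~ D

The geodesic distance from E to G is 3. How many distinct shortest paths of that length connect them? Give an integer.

The shortest distance is 3. The length-3 paths are: E–H–B–G; E–C–B–G.
That gives 2 distinct shortest paths.

2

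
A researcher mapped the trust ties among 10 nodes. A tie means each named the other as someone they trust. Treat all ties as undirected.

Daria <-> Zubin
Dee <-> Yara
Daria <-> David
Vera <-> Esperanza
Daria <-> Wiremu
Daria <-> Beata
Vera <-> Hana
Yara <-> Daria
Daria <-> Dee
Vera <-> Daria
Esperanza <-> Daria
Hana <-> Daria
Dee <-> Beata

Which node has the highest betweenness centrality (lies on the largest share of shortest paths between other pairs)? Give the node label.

Unnormalized betweenness of each node: Beata:0, Daria:31, David:0, Dee:1/2, Esperanza:0, Hana:0, Vera:1/2, Wiremu:0, Yara:0, Zubin:0.
Daria has the largest value, 31, making it the main broker — the node through which the most shortest paths run.

Daria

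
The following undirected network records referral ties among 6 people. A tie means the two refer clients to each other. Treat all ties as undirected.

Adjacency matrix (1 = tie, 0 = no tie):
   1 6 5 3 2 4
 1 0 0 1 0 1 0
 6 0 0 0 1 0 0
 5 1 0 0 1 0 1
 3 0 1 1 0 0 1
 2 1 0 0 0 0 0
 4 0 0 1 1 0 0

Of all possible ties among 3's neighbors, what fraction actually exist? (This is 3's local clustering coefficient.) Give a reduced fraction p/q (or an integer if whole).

3's neighbors: 4, 5, and 6 (k = 3).
Possible neighbor pairs: C(3,2) = 3. Edges among them: 4–5 → e = 1.
Clustering(3) = 1/3.

1/3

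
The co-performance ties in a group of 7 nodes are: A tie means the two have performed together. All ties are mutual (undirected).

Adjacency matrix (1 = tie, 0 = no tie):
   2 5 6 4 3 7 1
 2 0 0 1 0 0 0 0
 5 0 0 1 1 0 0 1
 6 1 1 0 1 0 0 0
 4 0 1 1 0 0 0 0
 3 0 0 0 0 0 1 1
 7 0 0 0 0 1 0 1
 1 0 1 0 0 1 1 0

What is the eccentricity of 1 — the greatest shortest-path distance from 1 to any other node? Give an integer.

3

Distances from 1: 2:3, 3:1, 4:2, 5:1, 6:2, 7:1.
The largest is 3 (to 2), so the eccentricity of 1 is 3.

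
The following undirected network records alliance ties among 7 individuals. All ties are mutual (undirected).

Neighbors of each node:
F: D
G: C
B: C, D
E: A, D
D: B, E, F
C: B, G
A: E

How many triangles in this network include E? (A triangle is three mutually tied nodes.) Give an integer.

E's neighbors are A and D, but none of them are tied to each other, so no triangle contains E.

0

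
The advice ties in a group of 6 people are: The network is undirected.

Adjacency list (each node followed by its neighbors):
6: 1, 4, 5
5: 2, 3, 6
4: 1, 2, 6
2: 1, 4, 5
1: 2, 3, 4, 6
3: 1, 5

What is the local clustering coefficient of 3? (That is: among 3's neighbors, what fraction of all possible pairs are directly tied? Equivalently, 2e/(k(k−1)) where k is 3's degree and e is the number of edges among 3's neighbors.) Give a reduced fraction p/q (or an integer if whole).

0

3's neighbors: 1 and 5 (k = 2).
Possible neighbor pairs: C(2,2) = 1. Edges among them: none → e = 0.
Clustering(3) = 0/1.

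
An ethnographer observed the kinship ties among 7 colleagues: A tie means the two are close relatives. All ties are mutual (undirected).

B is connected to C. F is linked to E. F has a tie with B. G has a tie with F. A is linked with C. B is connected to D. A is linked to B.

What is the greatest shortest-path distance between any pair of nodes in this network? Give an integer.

3

Eccentricity of each node (its greatest distance to any other): A:3, B:2, C:3, D:3, E:3, F:2, G:3.
The maximum eccentricity is 3, realized for instance by the pair G–D via G – F – B – D. So the diameter is 3.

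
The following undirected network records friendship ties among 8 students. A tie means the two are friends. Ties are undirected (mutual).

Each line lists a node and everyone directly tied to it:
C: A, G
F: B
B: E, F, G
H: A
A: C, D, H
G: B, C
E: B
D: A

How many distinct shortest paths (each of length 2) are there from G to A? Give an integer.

1

The shortest distance is 2, and the only length-2 path is G–C–A. So there is exactly 1 shortest path.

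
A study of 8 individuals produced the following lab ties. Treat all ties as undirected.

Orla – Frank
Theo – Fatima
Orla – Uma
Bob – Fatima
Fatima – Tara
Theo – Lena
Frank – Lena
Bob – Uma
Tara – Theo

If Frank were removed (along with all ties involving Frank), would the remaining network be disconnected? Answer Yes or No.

No

Even without Frank, every remaining node can still reach every other (the residual graph is connected), so Frank is not a cut vertex.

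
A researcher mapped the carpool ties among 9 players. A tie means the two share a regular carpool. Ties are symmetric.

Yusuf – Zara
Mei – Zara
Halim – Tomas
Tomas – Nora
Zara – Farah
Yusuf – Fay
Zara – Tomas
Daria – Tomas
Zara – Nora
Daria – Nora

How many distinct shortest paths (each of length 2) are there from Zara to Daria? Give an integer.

2

The shortest distance is 2. The length-2 paths are: Zara–Tomas–Daria; Zara–Nora–Daria.
That gives 2 distinct shortest paths.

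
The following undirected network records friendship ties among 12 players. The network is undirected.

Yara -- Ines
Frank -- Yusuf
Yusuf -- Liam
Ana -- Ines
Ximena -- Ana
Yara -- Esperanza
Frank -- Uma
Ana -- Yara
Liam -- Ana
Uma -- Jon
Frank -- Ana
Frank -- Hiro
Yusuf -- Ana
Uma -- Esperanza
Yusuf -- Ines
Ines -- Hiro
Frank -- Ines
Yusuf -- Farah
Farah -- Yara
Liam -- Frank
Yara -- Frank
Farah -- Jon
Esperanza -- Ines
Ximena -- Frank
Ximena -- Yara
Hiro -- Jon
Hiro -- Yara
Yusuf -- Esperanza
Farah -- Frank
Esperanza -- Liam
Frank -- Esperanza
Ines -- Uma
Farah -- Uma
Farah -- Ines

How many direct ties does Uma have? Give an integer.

5

Uma is directly tied to Esperanza, Farah, Frank, Ines, and Jon. That is 5 neighbors, so the degree of Uma is 5.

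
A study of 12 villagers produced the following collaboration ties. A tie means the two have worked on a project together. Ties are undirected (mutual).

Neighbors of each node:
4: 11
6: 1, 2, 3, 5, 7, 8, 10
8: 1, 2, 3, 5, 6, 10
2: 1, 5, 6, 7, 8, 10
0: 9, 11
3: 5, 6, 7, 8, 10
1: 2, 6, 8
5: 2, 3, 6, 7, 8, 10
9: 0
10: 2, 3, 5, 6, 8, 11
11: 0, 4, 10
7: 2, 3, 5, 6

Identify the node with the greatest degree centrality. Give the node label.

Degrees — 0:2, 1:3, 2:6, 3:5, 4:1, 5:6, 6:7, 7:4, 8:6, 9:1, 10:6, 11:3.
The maximum is 7, attained only by 6.

6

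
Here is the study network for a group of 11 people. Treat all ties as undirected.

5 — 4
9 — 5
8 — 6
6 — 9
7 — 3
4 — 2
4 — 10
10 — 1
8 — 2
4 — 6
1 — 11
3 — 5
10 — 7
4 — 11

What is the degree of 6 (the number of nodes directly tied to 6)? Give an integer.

3

6 is directly tied to 4, 8, and 9. That is 3 neighbors, so the degree of 6 is 3.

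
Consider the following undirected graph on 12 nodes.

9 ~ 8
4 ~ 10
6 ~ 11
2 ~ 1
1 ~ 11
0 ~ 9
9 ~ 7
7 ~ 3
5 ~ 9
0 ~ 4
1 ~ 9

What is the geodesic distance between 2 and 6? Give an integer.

3

One shortest route is 2 – 1 – 11 – 6, which uses 3 edges, and at distance 2 from 2 we only reach {9, 11}, which does not include 6. So d(2,6) = 3.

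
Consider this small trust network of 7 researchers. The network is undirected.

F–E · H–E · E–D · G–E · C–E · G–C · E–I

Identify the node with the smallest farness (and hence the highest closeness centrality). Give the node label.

E

Farness (sum of distances to all others) for each node — C:10, D:11, E:6, F:11, G:10, H:11, I:11.
The smallest farness is 6, for E, so E has the highest closeness.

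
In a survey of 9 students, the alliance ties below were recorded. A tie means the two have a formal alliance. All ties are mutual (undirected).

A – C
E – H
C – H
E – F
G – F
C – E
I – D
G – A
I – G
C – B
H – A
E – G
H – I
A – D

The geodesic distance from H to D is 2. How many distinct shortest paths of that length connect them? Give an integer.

2

The shortest distance is 2. The length-2 paths are: H–A–D; H–I–D.
That gives 2 distinct shortest paths.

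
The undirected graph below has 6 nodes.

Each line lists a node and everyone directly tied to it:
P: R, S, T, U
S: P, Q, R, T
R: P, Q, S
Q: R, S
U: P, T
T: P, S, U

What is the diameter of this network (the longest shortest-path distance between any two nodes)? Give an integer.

3

Eccentricity of each node (its greatest distance to any other): P:2, Q:3, R:2, S:2, T:2, U:3.
The maximum eccentricity is 3, realized for instance by the pair Q–U via Q – S – P – U. So the diameter is 3.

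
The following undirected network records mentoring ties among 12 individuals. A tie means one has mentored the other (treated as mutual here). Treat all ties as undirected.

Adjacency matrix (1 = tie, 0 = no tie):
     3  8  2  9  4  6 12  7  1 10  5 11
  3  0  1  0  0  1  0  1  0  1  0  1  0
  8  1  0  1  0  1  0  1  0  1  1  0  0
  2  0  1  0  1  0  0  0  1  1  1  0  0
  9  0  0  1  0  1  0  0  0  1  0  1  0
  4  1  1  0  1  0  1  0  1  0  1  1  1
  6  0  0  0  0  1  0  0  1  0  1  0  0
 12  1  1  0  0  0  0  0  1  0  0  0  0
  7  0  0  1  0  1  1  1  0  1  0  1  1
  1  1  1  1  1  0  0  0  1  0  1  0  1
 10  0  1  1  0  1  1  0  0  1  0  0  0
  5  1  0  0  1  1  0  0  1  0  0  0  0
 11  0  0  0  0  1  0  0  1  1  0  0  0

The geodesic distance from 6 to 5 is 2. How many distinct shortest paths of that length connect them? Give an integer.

The shortest distance is 2. The length-2 paths are: 6–4–5; 6–7–5.
That gives 2 distinct shortest paths.

2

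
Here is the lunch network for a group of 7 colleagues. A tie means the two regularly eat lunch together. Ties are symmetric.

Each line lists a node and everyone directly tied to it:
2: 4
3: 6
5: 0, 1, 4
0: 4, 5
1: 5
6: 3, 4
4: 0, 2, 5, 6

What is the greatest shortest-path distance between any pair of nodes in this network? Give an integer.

4

Eccentricity of each node (its greatest distance to any other): 0:3, 1:4, 2:3, 3:4, 4:2, 5:3, 6:3.
The maximum eccentricity is 4, realized for instance by the pair 3–1 via 3 – 6 – 4 – 5 – 1. So the diameter is 4.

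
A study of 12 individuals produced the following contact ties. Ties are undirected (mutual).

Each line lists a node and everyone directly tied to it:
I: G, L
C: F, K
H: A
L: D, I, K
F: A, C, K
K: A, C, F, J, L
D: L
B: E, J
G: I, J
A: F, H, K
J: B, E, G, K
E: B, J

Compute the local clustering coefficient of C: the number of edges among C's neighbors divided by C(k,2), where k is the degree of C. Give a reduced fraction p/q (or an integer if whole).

C's neighbors: F and K (k = 2).
Possible neighbor pairs: C(2,2) = 1. Edges among them: F–K → e = 1.
Clustering(C) = 1/1.

1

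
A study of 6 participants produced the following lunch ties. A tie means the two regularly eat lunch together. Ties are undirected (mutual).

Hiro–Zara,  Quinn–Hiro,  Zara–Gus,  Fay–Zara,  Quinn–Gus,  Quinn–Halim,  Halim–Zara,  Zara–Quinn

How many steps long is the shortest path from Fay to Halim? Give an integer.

2

One shortest route is Fay – Zara – Halim, which uses 2 edges, and Fay and Halim are not directly tied, so nothing shorter exists. So d(Fay,Halim) = 2.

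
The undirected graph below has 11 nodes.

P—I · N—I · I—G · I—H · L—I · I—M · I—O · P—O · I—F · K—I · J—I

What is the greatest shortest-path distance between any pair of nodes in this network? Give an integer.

Eccentricity of each node (its greatest distance to any other): F:2, G:2, H:2, I:1, J:2, K:2, L:2, M:2, N:2, O:2, P:2.
The maximum eccentricity is 2, realized for instance by the pair P–G via P – I – G. So the diameter is 2.

2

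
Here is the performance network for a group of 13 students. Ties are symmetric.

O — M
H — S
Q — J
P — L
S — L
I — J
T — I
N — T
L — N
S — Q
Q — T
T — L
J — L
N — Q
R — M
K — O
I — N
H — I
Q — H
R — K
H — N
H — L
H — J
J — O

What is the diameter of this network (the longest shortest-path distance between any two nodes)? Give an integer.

5

Eccentricity of each node (its greatest distance to any other): H:4, I:4, J:3, K:4, L:4, M:4, N:5, O:3, P:5, Q:4, R:5, S:5, T:5.
The maximum eccentricity is 5, realized for instance by the pair S–R via S – H – J – O – M – R. So the diameter is 5.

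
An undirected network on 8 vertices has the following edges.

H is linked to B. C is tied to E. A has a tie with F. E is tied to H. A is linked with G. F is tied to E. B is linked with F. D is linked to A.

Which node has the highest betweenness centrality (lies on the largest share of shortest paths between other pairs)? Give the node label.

Unnormalized betweenness of each node: A:11, B:2, C:0, D:0, E:8, F:13, G:0, H:1.
F has the largest value, 13, making it the main broker — the node through which the most shortest paths run.

F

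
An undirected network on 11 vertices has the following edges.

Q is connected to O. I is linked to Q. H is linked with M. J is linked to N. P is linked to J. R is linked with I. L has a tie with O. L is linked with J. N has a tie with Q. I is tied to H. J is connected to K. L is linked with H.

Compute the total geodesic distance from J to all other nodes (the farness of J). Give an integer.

20

Distances from J: H:2, I:3, K:1, L:1, M:3, N:1, O:2, P:1, Q:2, R:4.
Sum = 2 + 3 + 1 + 1 + 3 + 1 + 2 + 1 + 2 + 4 = 20.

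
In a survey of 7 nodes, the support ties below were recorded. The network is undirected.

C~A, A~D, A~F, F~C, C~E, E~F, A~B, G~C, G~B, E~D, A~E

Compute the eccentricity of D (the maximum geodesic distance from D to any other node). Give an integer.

Distances from D: A:1, B:2, C:2, E:1, F:2, G:3.
The largest is 3 (to G), so the eccentricity of D is 3.

3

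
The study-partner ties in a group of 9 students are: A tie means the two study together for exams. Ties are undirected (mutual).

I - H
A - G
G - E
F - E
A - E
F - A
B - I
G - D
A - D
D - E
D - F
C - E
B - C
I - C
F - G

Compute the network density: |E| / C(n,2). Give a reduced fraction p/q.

5/12

There are 15 edges and 9 nodes, so the maximum possible is C(9,2) = 36.
Density = 15/36 = 5/12.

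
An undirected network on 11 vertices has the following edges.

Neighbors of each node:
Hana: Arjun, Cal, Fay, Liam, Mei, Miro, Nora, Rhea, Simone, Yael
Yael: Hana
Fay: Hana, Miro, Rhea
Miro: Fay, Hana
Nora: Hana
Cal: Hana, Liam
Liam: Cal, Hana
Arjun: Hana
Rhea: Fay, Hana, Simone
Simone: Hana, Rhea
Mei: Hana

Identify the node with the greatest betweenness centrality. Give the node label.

Unnormalized betweenness of each node: Arjun:0, Cal:0, Fay:1/2, Hana:40, Liam:0, Mei:0, Miro:0, Nora:0, Rhea:1/2, Simone:0, Yael:0.
Hana has the largest value, 40, making it the main broker — the node through which the most shortest paths run.

Hana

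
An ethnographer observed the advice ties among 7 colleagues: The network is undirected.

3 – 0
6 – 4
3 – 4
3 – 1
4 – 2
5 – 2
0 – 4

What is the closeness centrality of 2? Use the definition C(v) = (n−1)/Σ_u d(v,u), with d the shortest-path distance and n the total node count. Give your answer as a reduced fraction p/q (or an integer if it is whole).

6/11

Distances from 2: 0:2, 1:3, 3:2, 4:1, 5:1, 6:2. Sum = 11.
n = 7, so closeness = 6/11.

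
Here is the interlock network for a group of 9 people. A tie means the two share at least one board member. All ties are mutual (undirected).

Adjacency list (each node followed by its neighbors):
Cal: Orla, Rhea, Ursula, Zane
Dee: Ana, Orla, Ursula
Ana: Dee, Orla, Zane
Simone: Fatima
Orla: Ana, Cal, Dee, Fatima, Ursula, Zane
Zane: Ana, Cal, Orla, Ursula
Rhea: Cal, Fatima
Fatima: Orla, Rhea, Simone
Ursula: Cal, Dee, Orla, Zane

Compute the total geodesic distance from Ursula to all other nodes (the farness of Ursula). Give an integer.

Distances from Ursula: Ana:2, Cal:1, Dee:1, Fatima:2, Orla:1, Rhea:2, Simone:3, Zane:1.
Sum = 2 + 1 + 1 + 2 + 1 + 2 + 3 + 1 = 13.

13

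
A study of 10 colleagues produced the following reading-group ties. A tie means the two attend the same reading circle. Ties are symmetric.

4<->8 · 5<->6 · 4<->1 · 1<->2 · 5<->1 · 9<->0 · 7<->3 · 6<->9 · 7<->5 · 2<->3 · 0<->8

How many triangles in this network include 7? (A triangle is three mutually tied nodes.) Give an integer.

0

7's neighbors are 3 and 5, but none of them are tied to each other, so no triangle contains 7.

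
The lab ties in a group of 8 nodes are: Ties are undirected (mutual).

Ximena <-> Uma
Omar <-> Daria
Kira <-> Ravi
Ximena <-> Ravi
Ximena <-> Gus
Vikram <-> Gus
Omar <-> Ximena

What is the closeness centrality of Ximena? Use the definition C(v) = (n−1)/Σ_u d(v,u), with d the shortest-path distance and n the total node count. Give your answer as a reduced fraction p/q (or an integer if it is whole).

Distances from Ximena: Daria:2, Gus:1, Kira:2, Omar:1, Ravi:1, Uma:1, Vikram:2. Sum = 10.
n = 8, so closeness = 7/10.

7/10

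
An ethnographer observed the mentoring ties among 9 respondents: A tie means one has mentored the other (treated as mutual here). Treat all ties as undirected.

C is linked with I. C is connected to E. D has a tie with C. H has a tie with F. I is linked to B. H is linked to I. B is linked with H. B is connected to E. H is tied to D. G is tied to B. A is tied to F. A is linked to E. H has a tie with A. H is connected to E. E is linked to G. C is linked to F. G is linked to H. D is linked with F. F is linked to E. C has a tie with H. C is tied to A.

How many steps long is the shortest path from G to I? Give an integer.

One shortest route is G – B – I, which uses 2 edges, and G and I are not directly tied, so nothing shorter exists. So d(G,I) = 2.

2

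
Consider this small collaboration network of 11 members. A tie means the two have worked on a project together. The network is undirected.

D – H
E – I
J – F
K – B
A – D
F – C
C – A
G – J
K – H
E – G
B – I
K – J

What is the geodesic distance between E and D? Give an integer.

5

One shortest route is E – G – J – K – H – D, which uses 5 edges, and at distance 4 from E we only reach {C, H}, which does not include D. So d(E,D) = 5.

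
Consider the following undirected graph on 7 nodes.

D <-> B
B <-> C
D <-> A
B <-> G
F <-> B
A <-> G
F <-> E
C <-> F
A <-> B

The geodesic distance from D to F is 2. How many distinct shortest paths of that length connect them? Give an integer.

1

The shortest distance is 2, and the only length-2 path is D–B–F. So there is exactly 1 shortest path.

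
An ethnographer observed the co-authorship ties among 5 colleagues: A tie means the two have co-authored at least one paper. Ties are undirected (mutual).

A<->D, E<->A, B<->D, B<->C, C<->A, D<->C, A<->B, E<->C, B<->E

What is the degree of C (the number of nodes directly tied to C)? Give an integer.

C is directly tied to A, B, D, and E. That is 4 neighbors, so the degree of C is 4.

4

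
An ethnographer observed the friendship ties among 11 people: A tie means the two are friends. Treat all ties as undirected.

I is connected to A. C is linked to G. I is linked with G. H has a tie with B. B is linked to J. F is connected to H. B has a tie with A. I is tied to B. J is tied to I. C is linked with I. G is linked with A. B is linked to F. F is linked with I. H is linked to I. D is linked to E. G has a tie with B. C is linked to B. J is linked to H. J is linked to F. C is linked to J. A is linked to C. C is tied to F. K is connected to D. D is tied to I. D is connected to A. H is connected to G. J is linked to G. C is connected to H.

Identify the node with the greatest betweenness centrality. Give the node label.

D

Unnormalized betweenness of each node: A:9/2, B:31/30, C:31/30, D:17, E:0, F:0, G:1/2, H:1/5, I:218/15, J:1/5, K:0.
D has the largest value, 17, making it the main broker — the node through which the most shortest paths run.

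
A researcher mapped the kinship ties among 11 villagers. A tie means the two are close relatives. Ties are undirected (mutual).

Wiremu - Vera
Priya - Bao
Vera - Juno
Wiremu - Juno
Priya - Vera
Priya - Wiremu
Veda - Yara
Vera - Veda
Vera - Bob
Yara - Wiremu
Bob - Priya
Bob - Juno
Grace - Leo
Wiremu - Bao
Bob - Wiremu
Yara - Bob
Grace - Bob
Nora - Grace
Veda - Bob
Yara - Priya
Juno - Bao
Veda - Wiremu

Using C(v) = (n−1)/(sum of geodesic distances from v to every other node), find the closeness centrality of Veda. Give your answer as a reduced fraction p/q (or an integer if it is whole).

5/9

Distances from Veda: Bao:2, Bob:1, Grace:2, Juno:2, Leo:3, Nora:3, Priya:2, Vera:1, Wiremu:1, Yara:1. Sum = 18.
n = 11, so closeness = 10/18 = 5/9.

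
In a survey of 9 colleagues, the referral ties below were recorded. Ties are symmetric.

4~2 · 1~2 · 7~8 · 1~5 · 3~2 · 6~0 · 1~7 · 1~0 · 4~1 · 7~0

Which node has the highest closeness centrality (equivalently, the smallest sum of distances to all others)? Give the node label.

Farness (sum of distances to all others) for each node — 0:14, 1:11, 2:15, 3:22, 4:16, 5:18, 6:21, 7:14, 8:21.
The smallest farness is 11, for 1, so 1 has the highest closeness.

1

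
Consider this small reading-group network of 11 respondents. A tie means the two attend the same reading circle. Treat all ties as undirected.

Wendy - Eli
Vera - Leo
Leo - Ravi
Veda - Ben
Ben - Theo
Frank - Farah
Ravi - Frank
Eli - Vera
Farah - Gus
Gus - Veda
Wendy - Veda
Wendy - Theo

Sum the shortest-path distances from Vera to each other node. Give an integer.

Distances from Vera: Ben:4, Eli:1, Farah:4, Frank:3, Gus:4, Leo:1, Ravi:2, Theo:3, Veda:3, Wendy:2.
Sum = 4 + 1 + 4 + 3 + 4 + 1 + 2 + 3 + 3 + 2 = 27.

27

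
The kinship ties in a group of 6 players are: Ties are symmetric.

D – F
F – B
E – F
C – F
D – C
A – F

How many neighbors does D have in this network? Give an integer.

2

D is directly tied to C and F. That is 2 neighbors, so the degree of D is 2.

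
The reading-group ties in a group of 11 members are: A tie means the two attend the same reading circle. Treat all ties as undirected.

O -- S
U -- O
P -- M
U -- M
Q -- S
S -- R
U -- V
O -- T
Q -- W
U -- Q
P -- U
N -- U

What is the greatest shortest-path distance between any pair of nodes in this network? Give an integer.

4

Eccentricity of each node (its greatest distance to any other): M:4, N:4, O:3, P:4, Q:3, R:4, S:3, T:4, U:3, V:4, W:4.
The maximum eccentricity is 4, realized for instance by the pair R–V via R – S – O – U – V. So the diameter is 4.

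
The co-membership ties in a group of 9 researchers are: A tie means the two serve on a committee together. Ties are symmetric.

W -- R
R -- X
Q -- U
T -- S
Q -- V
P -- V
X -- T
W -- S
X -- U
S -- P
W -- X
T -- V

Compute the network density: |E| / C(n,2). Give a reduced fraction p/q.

There are 12 edges and 9 nodes, so the maximum possible is C(9,2) = 36.
Density = 12/36 = 1/3.

1/3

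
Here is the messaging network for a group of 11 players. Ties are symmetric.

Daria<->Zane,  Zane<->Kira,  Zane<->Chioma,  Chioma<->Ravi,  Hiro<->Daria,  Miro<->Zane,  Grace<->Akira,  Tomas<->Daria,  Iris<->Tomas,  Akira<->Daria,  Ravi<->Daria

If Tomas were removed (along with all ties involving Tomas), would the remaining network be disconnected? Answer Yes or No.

Removing Tomas leaves {Akira, Chioma, Daria, Grace, Hiro, Kira, Miro, Ravi, and Zane} with no path to {Iris}, so the network splits into 2 components. Tomas is a cut vertex.

Yes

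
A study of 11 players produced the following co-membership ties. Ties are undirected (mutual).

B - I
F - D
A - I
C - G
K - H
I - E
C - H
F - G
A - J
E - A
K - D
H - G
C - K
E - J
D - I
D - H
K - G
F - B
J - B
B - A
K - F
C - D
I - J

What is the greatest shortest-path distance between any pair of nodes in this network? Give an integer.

Eccentricity of each node (its greatest distance to any other): A:3, B:3, C:3, D:2, E:4, F:3, G:4, H:3, I:3, J:3, K:3.
The maximum eccentricity is 4, realized for instance by the pair E–G via E – I – D – F – G. So the diameter is 4.

4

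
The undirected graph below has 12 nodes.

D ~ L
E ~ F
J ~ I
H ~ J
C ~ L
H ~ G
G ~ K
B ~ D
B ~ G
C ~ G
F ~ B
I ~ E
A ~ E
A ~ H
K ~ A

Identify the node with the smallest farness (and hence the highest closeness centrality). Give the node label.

G

Farness (sum of distances to all others) for each node — A:25, B:22, C:27, D:29, E:25, F:25, G:20, H:22, I:30, J:28, K:25, L:32.
The smallest farness is 20, for G, so G has the highest closeness.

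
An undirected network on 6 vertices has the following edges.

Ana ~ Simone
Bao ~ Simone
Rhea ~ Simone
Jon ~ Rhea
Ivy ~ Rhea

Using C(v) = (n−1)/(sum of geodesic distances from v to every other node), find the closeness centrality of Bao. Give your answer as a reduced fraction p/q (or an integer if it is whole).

5/11

Distances from Bao: Ana:2, Ivy:3, Jon:3, Rhea:2, Simone:1. Sum = 11.
n = 6, so closeness = 5/11.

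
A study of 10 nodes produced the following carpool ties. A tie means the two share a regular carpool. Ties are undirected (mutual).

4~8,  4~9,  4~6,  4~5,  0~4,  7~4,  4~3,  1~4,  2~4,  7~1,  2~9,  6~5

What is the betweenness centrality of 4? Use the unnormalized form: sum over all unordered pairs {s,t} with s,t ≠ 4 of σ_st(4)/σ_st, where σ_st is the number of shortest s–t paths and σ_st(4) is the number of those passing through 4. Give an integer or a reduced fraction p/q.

Pairs whose geodesics pass through 4 — 3–6: 1; 3–1: 1; 3–7: 1; 3–5: 1; 3–8: 1; 3–9: 1; 3–2: 1; 3–0: 1; 6–1: 1; 6–7: 1; 6–8: 1; 6–9: 1; 6–2: 1; 6–0: 1 … (+19 more pairs).
All other pairs contribute 0.
Summing the contributions gives betweenness(4) = 33.

33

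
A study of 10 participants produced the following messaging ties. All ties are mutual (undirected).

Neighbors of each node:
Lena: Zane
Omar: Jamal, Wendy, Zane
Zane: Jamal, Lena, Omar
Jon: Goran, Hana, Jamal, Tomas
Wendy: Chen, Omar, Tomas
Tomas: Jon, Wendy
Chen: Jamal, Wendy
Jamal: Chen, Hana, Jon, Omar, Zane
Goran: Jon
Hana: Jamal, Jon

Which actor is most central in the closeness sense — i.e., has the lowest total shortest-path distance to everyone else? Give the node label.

Jamal

Farness (sum of distances to all others) for each node — Chen:18, Goran:23, Hana:18, Jamal:13, Jon:15, Lena:25, Omar:16, Tomas:19, Wendy:18, Zane:17.
The smallest farness is 13, for Jamal, so Jamal has the highest closeness.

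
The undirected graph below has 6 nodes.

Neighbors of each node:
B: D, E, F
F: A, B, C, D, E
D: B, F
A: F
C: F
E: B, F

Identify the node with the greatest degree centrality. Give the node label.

Degrees — A:1, B:3, C:1, D:2, E:2, F:5.
The maximum is 5, attained only by F.

F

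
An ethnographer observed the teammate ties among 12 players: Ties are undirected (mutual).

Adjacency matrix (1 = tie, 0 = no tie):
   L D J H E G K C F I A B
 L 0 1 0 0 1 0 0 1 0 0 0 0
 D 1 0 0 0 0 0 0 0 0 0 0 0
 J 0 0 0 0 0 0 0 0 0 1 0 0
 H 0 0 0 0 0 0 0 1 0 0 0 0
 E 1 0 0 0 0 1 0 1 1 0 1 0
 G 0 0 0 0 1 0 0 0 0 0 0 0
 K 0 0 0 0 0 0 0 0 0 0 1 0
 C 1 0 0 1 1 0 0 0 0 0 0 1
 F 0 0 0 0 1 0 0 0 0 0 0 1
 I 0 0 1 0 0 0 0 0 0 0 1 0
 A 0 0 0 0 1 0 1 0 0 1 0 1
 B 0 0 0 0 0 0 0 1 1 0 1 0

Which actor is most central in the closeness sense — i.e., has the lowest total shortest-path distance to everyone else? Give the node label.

Farness (sum of distances to all others) for each node — A:20, B:22, C:22, D:33, E:18, F:26, G:28, H:32, I:28, J:38, K:30, L:23.
The smallest farness is 18, for E, so E has the highest closeness.

E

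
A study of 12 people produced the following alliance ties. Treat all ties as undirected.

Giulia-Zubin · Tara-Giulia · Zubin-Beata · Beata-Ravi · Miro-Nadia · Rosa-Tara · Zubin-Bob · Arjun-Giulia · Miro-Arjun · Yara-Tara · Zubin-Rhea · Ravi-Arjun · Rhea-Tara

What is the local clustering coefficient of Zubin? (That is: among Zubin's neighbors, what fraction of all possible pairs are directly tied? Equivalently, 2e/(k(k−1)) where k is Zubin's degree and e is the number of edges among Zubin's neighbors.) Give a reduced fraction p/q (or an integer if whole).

0

Zubin's neighbors: Beata, Bob, Giulia, and Rhea (k = 4).
Possible neighbor pairs: C(4,2) = 6. Edges among them: none → e = 0.
Clustering(Zubin) = 0/6 = 0.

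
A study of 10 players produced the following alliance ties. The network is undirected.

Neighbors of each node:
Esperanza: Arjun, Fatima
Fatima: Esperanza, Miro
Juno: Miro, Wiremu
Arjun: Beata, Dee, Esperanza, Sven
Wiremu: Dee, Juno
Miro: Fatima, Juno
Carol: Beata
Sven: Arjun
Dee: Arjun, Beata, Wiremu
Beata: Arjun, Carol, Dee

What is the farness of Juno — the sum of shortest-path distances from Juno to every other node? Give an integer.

23

Distances from Juno: Arjun:3, Beata:3, Carol:4, Dee:2, Esperanza:3, Fatima:2, Miro:1, Sven:4, Wiremu:1.
Sum = 3 + 3 + 4 + 2 + 3 + 2 + 1 + 4 + 1 = 23.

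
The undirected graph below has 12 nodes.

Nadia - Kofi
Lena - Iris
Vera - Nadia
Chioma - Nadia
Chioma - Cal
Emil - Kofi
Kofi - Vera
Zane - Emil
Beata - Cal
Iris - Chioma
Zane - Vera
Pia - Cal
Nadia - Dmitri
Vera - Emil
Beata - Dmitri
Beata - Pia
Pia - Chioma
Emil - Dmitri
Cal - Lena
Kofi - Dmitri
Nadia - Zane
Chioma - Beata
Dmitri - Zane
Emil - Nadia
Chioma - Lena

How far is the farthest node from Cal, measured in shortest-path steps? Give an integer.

3

Distances from Cal: Beata:1, Chioma:1, Dmitri:2, Emil:3, Iris:2, Kofi:3, Lena:1, Nadia:2, Pia:1, Vera:3, Zane:3.
The largest is 3 (to Emil, Kofi, Zane, and Vera), so the eccentricity of Cal is 3.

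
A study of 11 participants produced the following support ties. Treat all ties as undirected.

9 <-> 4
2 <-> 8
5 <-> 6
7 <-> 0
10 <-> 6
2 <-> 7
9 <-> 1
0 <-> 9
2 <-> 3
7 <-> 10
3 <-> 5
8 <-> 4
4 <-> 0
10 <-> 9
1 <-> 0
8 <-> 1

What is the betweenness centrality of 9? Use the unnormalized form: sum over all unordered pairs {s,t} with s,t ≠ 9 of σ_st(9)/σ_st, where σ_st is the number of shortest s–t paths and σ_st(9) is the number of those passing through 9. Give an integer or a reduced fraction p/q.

47/6

Pairs whose geodesics pass through 9 — 0–5: 1/3; 0–6: 1/2; 0–10: 1/2; 1–4: 1/3; 1–5: 1/2; 1–6: 1; 1–10: 1; 4–5: 1/2; 4–6: 1; 4–10: 1; 8–6: 2/4; 8–10: 2/3.
All other pairs contribute 0.
Summing the contributions gives betweenness(9) = 47/6.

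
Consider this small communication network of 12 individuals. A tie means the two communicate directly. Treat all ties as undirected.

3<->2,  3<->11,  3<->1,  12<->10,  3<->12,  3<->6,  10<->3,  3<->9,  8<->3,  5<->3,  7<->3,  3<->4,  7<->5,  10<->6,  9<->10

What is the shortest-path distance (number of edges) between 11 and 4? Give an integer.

2

One shortest route is 11 – 3 – 4, which uses 2 edges, and 11 and 4 are not directly tied, so nothing shorter exists. So d(11,4) = 2.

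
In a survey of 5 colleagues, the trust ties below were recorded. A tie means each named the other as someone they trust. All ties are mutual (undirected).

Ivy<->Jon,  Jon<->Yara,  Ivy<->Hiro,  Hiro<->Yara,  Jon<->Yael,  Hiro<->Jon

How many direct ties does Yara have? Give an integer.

Yara is directly tied to Hiro and Jon. That is 2 neighbors, so the degree of Yara is 2.

2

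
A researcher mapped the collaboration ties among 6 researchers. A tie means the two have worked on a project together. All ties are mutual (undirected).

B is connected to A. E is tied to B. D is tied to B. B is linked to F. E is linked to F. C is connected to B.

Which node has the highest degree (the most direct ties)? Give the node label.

B

Degrees — A:1, B:5, C:1, D:1, E:2, F:2.
The maximum is 5, attained only by B.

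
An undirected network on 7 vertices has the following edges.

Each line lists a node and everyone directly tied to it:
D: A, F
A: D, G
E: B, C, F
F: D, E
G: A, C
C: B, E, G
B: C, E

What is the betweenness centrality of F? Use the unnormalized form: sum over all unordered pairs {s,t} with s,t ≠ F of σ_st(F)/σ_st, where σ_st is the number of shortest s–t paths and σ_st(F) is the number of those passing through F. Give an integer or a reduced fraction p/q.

Pairs whose geodesics pass through F — E–A: 1/2; E–D: 1; B–D: 1; C–D: 1/2.
All other pairs contribute 0.
Summing the contributions gives betweenness(F) = 3.

3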